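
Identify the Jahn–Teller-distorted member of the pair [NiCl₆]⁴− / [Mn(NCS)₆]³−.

[NiCl₆]⁴−: Ligand charges: each chloride is −1. With an overall charge of −4 the nickel centre must be in the +2 oxidation state. Nickel is a group-10 element; Ni(II) is therefore d⁸. The d⁸ configuration leaves the e_g set evenly filled (or empty) — no strong Jahn–Teller driving force.
[Mn(NCS)₆]³−: Summing ligand charges against the −3 overall charge gives an oxidation state of +3 for manganese. Group 7 minus oxidation state 3 gives a d⁴ configuration. Isothiocyanate is a weak-field ligand for a first-row metal, so the complex is high-spin. The t₂g³e_g¹ (high-spin) configuration has an unevenly filled e_g set; the Jahn–Teller theorem predicts a tetragonal distortion (typically axial elongation) to lift the degeneracy.

[Mn(NCS)₆]³−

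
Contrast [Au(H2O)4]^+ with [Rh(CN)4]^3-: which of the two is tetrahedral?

[Au(H2O)4]^+

For [Au(H2O)4]^+: Summing ligand charges against the +1 overall charge gives an oxidation state of +1 for gold. Au sits in group 11, so the d-electron count is 11 − 1 = 10. A d¹⁰ ion has no crystal-field stabilisation preference between square planar and tetrahedral, so four ligands adopt the sterically favoured tetrahedral geometry. → tetrahedral.
For [Rh(CN)4]^3-: Summing ligand charges against the −3 overall charge gives an oxidation state of +1 for rhodium. Group 9 minus oxidation state 1 gives a d⁸ configuration. A 4d d⁸ ion has a large crystal-field splitting; square planar leaves the high-energy d_{x²−y²} orbital empty and maximises CFSE. → square planar.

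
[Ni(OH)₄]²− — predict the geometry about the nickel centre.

tetrahedral

Summing ligand charges against the −2 overall charge gives an oxidation state of +2 for nickel.
Group 10 minus oxidation state 2 gives a d⁸ configuration.
Coordination number: 4.
Hydroxide is a weak-field ligand.
With weak-field ligands the CFSE gain from square planar is small, so a 3d d⁸ ion takes the sterically preferred tetrahedral geometry.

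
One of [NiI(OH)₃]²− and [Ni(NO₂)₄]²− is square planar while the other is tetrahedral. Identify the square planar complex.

[Ni(NO₂)₄]²−

For [NiI(OH)₃]²−: Each iodide is −1; each hydroxide is −1; balancing the −2 overall charge requires Ni(II). Group 10 minus oxidation state 2 gives a d⁸ configuration. Hydroxide and iodide are weak-field ligands. With weak-field ligands the CFSE gain from square planar is small, so a 3d d⁸ ion takes the sterically preferred tetrahedral geometry. → tetrahedral.
For [Ni(NO₂)₄]²−: Summing ligand charges against the −2 overall charge gives an oxidation state of +2 for nickel. Ni sits in group 10, so the d-electron count is 10 − 2 = 8. Nitro (N-bound nitrite) is a strong-field ligand (high in the spectrochemical series). A 3d d⁸ ion with strong-field ligands gains enough CFSE to favour square planar over tetrahedral. → square planar.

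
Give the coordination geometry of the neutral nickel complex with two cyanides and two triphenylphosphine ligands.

square planar

Each cyanide is −1; triphenylphosphine is neutral; balancing the 0 overall charge requires Ni(II).
Ni sits in group 10, so the d-electron count is 10 − 2 = 8.
With 4 monodentate ligands the coordination number is 4.
Cyanide and triphenylphosphine are strong-field ligands (high in the spectrochemical series).
A 3d d⁸ ion with strong-field ligands gains enough CFSE to favour square planar over tetrahedral.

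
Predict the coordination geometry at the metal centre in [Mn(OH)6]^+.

octahedral

Summing ligand charges against the +1 overall charge gives an oxidation state of +7 for manganese.
Group 7 minus oxidation state 7 gives a d⁰ configuration.
With 6 monodentate ligands the coordination number is 6.
Six donors around a single metal centre give an octahedral coordination sphere.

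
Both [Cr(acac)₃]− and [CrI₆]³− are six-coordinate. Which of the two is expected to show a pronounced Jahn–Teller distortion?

[Cr(acac)₃]−: Ligand charges: each acetylacetonate is −1. With an overall charge of −1 the chromium centre must be in the +2 oxidation state. Group 6 minus oxidation state 2 gives a d⁴ configuration. Acetylacetonate is a weak-field ligand for a first-row metal, so the complex is high-spin. The t₂g³e_g¹ (high-spin) configuration has an unevenly filled e_g set; the Jahn–Teller theorem predicts a tetragonal distortion (typically axial elongation) to lift the degeneracy.
[CrI₆]³−: Ligand charges: each iodide is −1. With an overall charge of −3 the chromium centre must be in the +3 oxidation state. Group 6 minus oxidation state 3 gives a d³ configuration. The d³ configuration leaves the e_g set evenly filled (or empty) — no strong Jahn–Teller driving force.

[Cr(acac)₃]−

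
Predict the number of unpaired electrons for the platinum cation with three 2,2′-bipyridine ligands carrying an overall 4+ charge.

2,2′-bipyridine is neutral; balancing the +4 overall charge requires Pt(IV).
Pt sits in group 10, so the d-electron count is 10 − 4 = 6.
Counting donor atoms: 3×2,2′-bipyridine (bidentate) → 6 donors. Coordination number = 6.
The spin state decides the count: a 5d ion has a large Δₒ and is invariably low-spin.
An octahedral low-spin d⁶ ion is t₂g⁶e_g⁰, giving 0 unpaired electrons.

0 unpaired electrons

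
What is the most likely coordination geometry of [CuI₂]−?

Summing ligand charges against the −1 overall charge gives an oxidation state of +1 for copper.
Group 11 minus oxidation state 1 gives a d¹⁰ configuration.
Coordination number: 2.
A d¹⁰ ion with only two ligands adopts a linear arrangement (sp hybridisation; no CFSE preference).

linear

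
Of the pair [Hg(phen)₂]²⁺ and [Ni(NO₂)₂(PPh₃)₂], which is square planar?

For [Hg(phen)₂]²⁺: Ligand charges: 1,10-phenanthroline is neutral. With an overall charge of +2 the mercury centre must be in the +2 oxidation state. Group 12 minus oxidation state 2 gives a d¹⁰ configuration. A d¹⁰ ion has no crystal-field stabilisation preference between square planar and tetrahedral, so four ligands adopt the sterically favoured tetrahedral geometry. → tetrahedral.
For [Ni(NO₂)₂(PPh₃)₂]: Summing ligand charges against the 0 overall charge gives an oxidation state of +2 for nickel. Group 10 minus oxidation state 2 gives a d⁸ configuration. Nitro (N-bound nitrite) and triphenylphosphine are strong-field ligands (high in the spectrochemical series). A 3d d⁸ ion with strong-field ligands gains enough CFSE to favour square planar over tetrahedral. → square planar.

[Ni(NO₂)₂(PPh₃)₂]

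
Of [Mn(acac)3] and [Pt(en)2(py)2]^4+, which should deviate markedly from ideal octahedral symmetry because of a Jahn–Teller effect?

[Mn(acac)3]: Summing ligand charges against the 0 overall charge gives an oxidation state of +3 for manganese. Group 7 minus oxidation state 3 gives a d⁴ configuration. Acetylacetonate is a weak-field ligand for a first-row metal, so the complex is high-spin. The t₂g³e_g¹ (high-spin) configuration has an unevenly filled e_g set; the Jahn–Teller theorem predicts a tetragonal distortion (typically axial elongation) to lift the degeneracy.
[Pt(en)2(py)2]^4+: Summing ligand charges against the +4 overall charge gives an oxidation state of +4 for platinum. Pt sits in group 10, so the d-electron count is 10 − 4 = 6. A 5d ion has a large Δₒ and is invariably low-spin. The d⁶ configuration leaves the e_g set evenly filled (or empty) — no strong Jahn–Teller driving force.

[Mn(acac)3]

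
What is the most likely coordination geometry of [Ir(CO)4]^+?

square planar

Carbonyl is neutral; balancing the +1 overall charge requires Ir(I).
Ir sits in group 9, so the d-electron count is 9 − 1 = 8.
With 4 monodentate ligands the coordination number is 4.
A 5d d⁸ ion has a large crystal-field splitting; square planar leaves the high-energy d_{x²−y²} orbital empty and maximises CFSE.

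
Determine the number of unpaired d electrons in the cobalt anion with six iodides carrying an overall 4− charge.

3

Ligand charges: each iodide is −1. With an overall charge of −4 the cobalt centre must be in the +2 oxidation state.
Group 9 minus oxidation state 2 gives a d⁷ configuration.
The spin state decides the count: Iodide is a weak-field ligand for a first-row metal, so the complex is high-spin.
An octahedral high-spin d⁷ ion is t₂g⁵e_g², giving 3 unpaired electrons.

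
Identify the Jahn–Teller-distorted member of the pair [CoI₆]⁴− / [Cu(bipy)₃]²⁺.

[CoI₆]⁴−: Summing ligand charges against the −4 overall charge gives an oxidation state of +2 for cobalt. Cobalt is a group-9 element; Co(II) is therefore d⁷. Iodide is a weak-field ligand for a first-row metal, so the complex is high-spin. The d⁷ configuration leaves the e_g set evenly filled (or empty) — no strong Jahn–Teller driving force.
[Cu(bipy)₃]²⁺: Ligand charges: 2,2′-bipyridine is neutral. With an overall charge of +2 the copper centre must be in the +2 oxidation state. Cu sits in group 11, so the d-electron count is 11 − 2 = 9. The t₂g⁶e_g³ configuration has an unevenly filled e_g set; the Jahn–Teller theorem predicts a tetragonal distortion (typically axial elongation) to lift the degeneracy.

[Cu(bipy)₃]²⁺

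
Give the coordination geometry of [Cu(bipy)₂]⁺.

tetrahedral

Summing ligand charges against the +1 overall charge gives an oxidation state of +1 for copper.
Cu sits in group 11, so the d-electron count is 11 − 1 = 10.
Counting donor atoms: 2×2,2′-bipyridine (bidentate) → 4 donors. Coordination number = 4.
A d¹⁰ ion has no crystal-field stabilisation preference between square planar and tetrahedral, so four ligands adopt the sterically favoured tetrahedral geometry.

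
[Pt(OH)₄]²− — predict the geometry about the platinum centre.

Summing ligand charges against the −2 overall charge gives an oxidation state of +2 for platinum.
Pt sits in group 10, so the d-electron count is 10 − 2 = 8.
Coordination number: 4.
A 5d d⁸ ion has a large crystal-field splitting; square planar leaves the high-energy d_{x²−y²} orbital empty and maximises CFSE.

square planar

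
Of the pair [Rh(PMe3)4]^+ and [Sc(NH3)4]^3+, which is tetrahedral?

For [Rh(PMe3)4]^+: Summing ligand charges against the +1 overall charge gives an oxidation state of +1 for rhodium. Rhodium is a group-9 element; Rh(I) is therefore d⁸. A 4d d⁸ ion has a large crystal-field splitting; square planar leaves the high-energy d_{x²−y²} orbital empty and maximises CFSE. → square planar.
For [Sc(NH3)4]^3+: Summing ligand charges against the +3 overall charge gives an oxidation state of +3 for scandium. Sc sits in group 3, so the d-electron count is 3 − 3 = 0. A d⁰ ion has no crystal-field stabilisation preference between square planar and tetrahedral, so four ligands adopt the sterically favoured tetrahedral geometry. → tetrahedral.

[Sc(NH3)4]^3+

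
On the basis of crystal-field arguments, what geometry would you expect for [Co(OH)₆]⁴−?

octahedral

Ligand charges: each hydroxide is −1. With an overall charge of −4 the cobalt centre must be in the +2 oxidation state.
Co sits in group 9, so the d-electron count is 9 − 2 = 7.
Coordination number: 6.
Six donors around a single metal centre give an octahedral coordination sphere.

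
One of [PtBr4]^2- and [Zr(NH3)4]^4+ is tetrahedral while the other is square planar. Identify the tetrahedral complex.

For [PtBr4]^2-: Each bromide is −1; balancing the −2 overall charge requires Pt(II). Platinum is a group-10 element; Pt(II) is therefore d⁸. A 5d d⁸ ion has a large crystal-field splitting; square planar leaves the high-energy d_{x²−y²} orbital empty and maximises CFSE. → square planar.
For [Zr(NH3)4]^4+: Summing ligand charges against the +4 overall charge gives an oxidation state of +4 for zirconium. Zirconium is a group-4 element; Zr(IV) is therefore d⁰. A d⁰ ion has no crystal-field stabilisation preference between square planar and tetrahedral, so four ligands adopt the sterically favoured tetrahedral geometry. → tetrahedral.

[Zr(NH3)4]^4+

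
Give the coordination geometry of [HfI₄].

Ligand charges: each iodide is −1. With an overall charge of 0 the hafnium centre must be in the +4 oxidation state.
Group 4 minus oxidation state 4 gives a d⁰ configuration.
With 4 monodentate ligands the coordination number is 4.
A d⁰ ion has no crystal-field stabilisation preference between square planar and tetrahedral, so four ligands adopt the sterically favoured tetrahedral geometry.

tetrahedral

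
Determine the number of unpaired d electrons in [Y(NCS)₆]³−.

Ligand charges: each isothiocyanate is −1. With an overall charge of −3 the yttrium centre must be in the +3 oxidation state.
Group 3 minus oxidation state 3 gives a d⁰ configuration.
In an octahedral field the d⁰ configuration is t₂g⁰e_g⁰, giving 0 unpaired electrons.

0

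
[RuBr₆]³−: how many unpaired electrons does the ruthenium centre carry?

Each bromide is −1; balancing the −3 overall charge requires Ru(III).
Ru sits in group 8, so the d-electron count is 8 − 3 = 5.
The spin state decides the count: a 4d ion has a large Δₒ and is invariably low-spin.
An octahedral low-spin d⁵ ion is t₂g⁵e_g⁰, giving 1 unpaired electron.

1 unpaired electron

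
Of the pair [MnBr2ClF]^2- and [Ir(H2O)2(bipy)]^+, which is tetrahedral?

[MnBr2ClF]^2-

For [MnBr2ClF]^2-: Each bromide is −1; each chloride is −1; each fluoride is −1; balancing the −2 overall charge requires Mn(II). Group 7 minus oxidation state 2 gives a d⁵ configuration. A high-spin d⁵ ion has zero CFSE in either geometry, so four ligands adopt the sterically favoured tetrahedral geometry. → tetrahedral.
For [Ir(H2O)2(bipy)]^+: Ligand charges: water is neutral; 2,2′-bipyridine is neutral. With an overall charge of +1 the iridium centre must be in the +1 oxidation state. Ir sits in group 9, so the d-electron count is 9 − 1 = 8. A 5d d⁸ ion has a large crystal-field splitting; square planar leaves the high-energy d_{x²−y²} orbital empty and maximises CFSE. → square planar.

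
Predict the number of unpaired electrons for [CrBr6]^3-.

3

Summing ligand charges against the −3 overall charge gives an oxidation state of +3 for chromium.
Cr sits in group 6, so the d-electron count is 6 − 3 = 3.
In an octahedral field the d³ configuration is t₂g³e_g⁰ (only one arrangement possible), giving 3 unpaired electrons.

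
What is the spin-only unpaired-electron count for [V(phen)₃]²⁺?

Ligand charges: 1,10-phenanthroline is neutral. With an overall charge of +2 the vanadium centre must be in the +2 oxidation state.
V sits in group 5, so the d-electron count is 5 − 2 = 3.
Counting donor atoms: 3×1,10-phenanthroline (bidentate) → 6 donors. Coordination number = 6.
In an octahedral field the d³ configuration is t₂g³e_g⁰ (only one arrangement possible), giving 3 unpaired electrons.

3 unpaired electrons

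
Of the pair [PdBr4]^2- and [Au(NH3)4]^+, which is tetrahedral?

[Au(NH3)4]^+

For [PdBr4]^2-: Ligand charges: each bromide is −1. With an overall charge of −2 the palladium centre must be in the +2 oxidation state. Group 10 minus oxidation state 2 gives a d⁸ configuration. A 4d d⁸ ion has a large crystal-field splitting; square planar leaves the high-energy d_{x²−y²} orbital empty and maximises CFSE. → square planar.
For [Au(NH3)4]^+: Ammonia is neutral; balancing the +1 overall charge requires Au(I). Gold is a group-11 element; Au(I) is therefore d¹⁰. A d¹⁰ ion has no crystal-field stabilisation preference between square planar and tetrahedral, so four ligands adopt the sterically favoured tetrahedral geometry. → tetrahedral.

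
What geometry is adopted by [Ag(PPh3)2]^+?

linear

Ligand charges: triphenylphosphine is neutral. With an overall charge of +1 the silver centre must be in the +1 oxidation state.
Silver is a group-11 element; Ag(I) is therefore d¹⁰.
Coordination number: 2.
A d¹⁰ ion with only two ligands adopts a linear arrangement (sp hybridisation; no CFSE preference).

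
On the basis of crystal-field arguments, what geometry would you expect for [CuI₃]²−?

trigonal planar

Each iodide is −1; balancing the −2 overall charge requires Cu(I).
Group 11 minus oxidation state 1 gives a d¹⁰ configuration.
Coordination number: 3.
Three ligands around a d¹⁰ centre minimise repulsion in a trigonal-planar arrangement.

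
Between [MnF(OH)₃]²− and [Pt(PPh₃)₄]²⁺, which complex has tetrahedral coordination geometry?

For [MnF(OH)₃]²−: Each fluoride is −1; each hydroxide is −1; balancing the −2 overall charge requires Mn(II). Manganese is a group-7 element; Mn(II) is therefore d⁵. A high-spin d⁵ ion has zero CFSE in either geometry, so four ligands adopt the sterically favoured tetrahedral geometry. → tetrahedral.
For [Pt(PPh₃)₄]²⁺: Ligand charges: triphenylphosphine is neutral. With an overall charge of +2 the platinum centre must be in the +2 oxidation state. Platinum is a group-10 element; Pt(II) is therefore d⁸. A 5d d⁸ ion has a large crystal-field splitting; square planar leaves the high-energy d_{x²−y²} orbital empty and maximises CFSE. → square planar.

[MnF(OH)₃]²−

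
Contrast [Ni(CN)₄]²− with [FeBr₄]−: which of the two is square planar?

[Ni(CN)₄]²−

For [Ni(CN)₄]²−: Each cyanide is −1; balancing the −2 overall charge requires Ni(II). Ni sits in group 10, so the d-electron count is 10 − 2 = 8. Cyanide is a strong-field ligand (high in the spectrochemical series). A 3d d⁸ ion with strong-field ligands gains enough CFSE to favour square planar over tetrahedral. → square planar.
For [FeBr₄]−: Each bromide is −1; balancing the −1 overall charge requires Fe(III). Fe sits in group 8, so the d-electron count is 8 − 3 = 5. A high-spin d⁵ ion has zero CFSE in either geometry, so four ligands adopt the sterically favoured tetrahedral geometry. → tetrahedral.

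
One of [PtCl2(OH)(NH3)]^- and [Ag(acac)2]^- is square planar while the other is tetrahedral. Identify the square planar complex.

[PtCl2(OH)(NH3)]^-

For [PtCl2(OH)(NH3)]^-: Ligand charges: each chloride is −1; each hydroxide is −1; ammonia is neutral. With an overall charge of −1 the platinum centre must be in the +2 oxidation state. Group 10 minus oxidation state 2 gives a d⁸ configuration. A 5d d⁸ ion has a large crystal-field splitting; square planar leaves the high-energy d_{x²−y²} orbital empty and maximises CFSE. → square planar.
For [Ag(acac)2]^-: Summing ligand charges against the −1 overall charge gives an oxidation state of +1 for silver. Silver is a group-11 element; Ag(I) is therefore d¹⁰. A d¹⁰ ion has no crystal-field stabilisation preference between square planar and tetrahedral, so four ligands adopt the sterically favoured tetrahedral geometry. → tetrahedral.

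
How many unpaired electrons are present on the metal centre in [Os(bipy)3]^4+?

2 unpaired electrons

Summing ligand charges against the +4 overall charge gives an oxidation state of +4 for osmium.
Os sits in group 8, so the d-electron count is 8 − 4 = 4.
Counting donor atoms: 3×2,2′-bipyridine (bidentate) → 6 donors. Coordination number = 6.
The spin state decides the count: a 5d ion has a large Δₒ and is invariably low-spin.
An octahedral low-spin d⁴ ion is t₂g⁴e_g⁰, giving 2 unpaired electrons.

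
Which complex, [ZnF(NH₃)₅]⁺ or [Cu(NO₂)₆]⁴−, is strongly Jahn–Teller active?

[ZnF(NH₃)₅]⁺: Ligand charges: each fluoride is −1; ammonia is neutral. With an overall charge of +1 the zinc centre must be in the +2 oxidation state. Group 12 minus oxidation state 2 gives a d¹⁰ configuration. The d¹⁰ configuration leaves the e_g set evenly filled (or empty) — no strong Jahn–Teller driving force.
[Cu(NO₂)₆]⁴−: Each nitro (N-bound nitrite) is −1; balancing the −4 overall charge requires Cu(II). Copper is a group-11 element; Cu(II) is therefore d⁹. The t₂g⁶e_g³ configuration has an unevenly filled e_g set; the Jahn–Teller theorem predicts a tetragonal distortion (typically axial elongation) to lift the degeneracy.

[Cu(NO₂)₆]⁴−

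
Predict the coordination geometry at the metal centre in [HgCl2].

linear

Summing ligand charges against the 0 overall charge gives an oxidation state of +2 for mercury.
Hg sits in group 12, so the d-electron count is 12 − 2 = 10.
With 2 monodentate ligands the coordination number is 2.
A d¹⁰ ion with only two ligands adopts a linear arrangement (sp hybridisation; no CFSE preference).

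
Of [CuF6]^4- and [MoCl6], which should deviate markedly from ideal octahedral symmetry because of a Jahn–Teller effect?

[CuF6]^4-

[CuF6]^4-: Ligand charges: each fluoride is −1. With an overall charge of −4 the copper centre must be in the +2 oxidation state. Cu sits in group 11, so the d-electron count is 11 − 2 = 9. The t₂g⁶e_g³ configuration has an unevenly filled e_g set; the Jahn–Teller theorem predicts a tetragonal distortion (typically axial elongation) to lift the degeneracy.
[MoCl6]: Ligand charges: each chloride is −1. With an overall charge of 0 the molybdenum centre must be in the +6 oxidation state. Molybdenum is a group-6 element; Mo(VI) is therefore d⁰. The d⁰ configuration leaves the e_g set evenly filled (or empty) — no strong Jahn–Teller driving force.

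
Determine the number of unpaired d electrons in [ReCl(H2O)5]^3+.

3

Ligand charges: each chloride is −1; water is neutral. With an overall charge of +3 the rhenium centre must be in the +4 oxidation state.
Rhenium is a group-7 element; Re(IV) is therefore d³.
In an octahedral field the d³ configuration is t₂g³e_g⁰ (only one arrangement possible), giving 3 unpaired electrons.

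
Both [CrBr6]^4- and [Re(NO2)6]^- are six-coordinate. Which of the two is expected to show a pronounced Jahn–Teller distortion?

[CrBr6]^4-

[CrBr6]^4-: Summing ligand charges against the −4 overall charge gives an oxidation state of +2 for chromium. Cr sits in group 6, so the d-electron count is 6 − 2 = 4. Bromide is a weak-field ligand for a first-row metal, so the complex is high-spin. The t₂g³e_g¹ (high-spin) configuration has an unevenly filled e_g set; the Jahn–Teller theorem predicts a tetragonal distortion (typically axial elongation) to lift the degeneracy.
[Re(NO2)6]^-: Each nitro (N-bound nitrite) is −1; balancing the −1 overall charge requires Re(V). Group 7 minus oxidation state 5 gives a d² configuration. The d² configuration leaves the e_g set evenly filled (or empty) — no strong Jahn–Teller driving force.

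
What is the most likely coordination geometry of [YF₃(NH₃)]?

tetrahedral

Each fluoride is −1; ammonia is neutral; balancing the 0 overall charge requires Y(III).
Y sits in group 3, so the d-electron count is 3 − 3 = 0.
With 4 monodentate ligands the coordination number is 4.
A d⁰ ion has no crystal-field stabilisation preference between square planar and tetrahedral, so four ligands adopt the sterically favoured tetrahedral geometry.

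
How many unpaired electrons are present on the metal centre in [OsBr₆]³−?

Summing ligand charges against the −3 overall charge gives an oxidation state of +3 for osmium.
Os sits in group 8, so the d-electron count is 8 − 3 = 5.
The spin state decides the count: a 5d ion has a large Δₒ and is invariably low-spin.
An octahedral low-spin d⁵ ion is t₂g⁵e_g⁰, giving 1 unpaired electron.

1 unpaired electron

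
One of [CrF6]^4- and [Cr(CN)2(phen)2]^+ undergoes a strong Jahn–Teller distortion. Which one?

[CrF6]^4-: Ligand charges: each fluoride is −1. With an overall charge of −4 the chromium centre must be in the +2 oxidation state. Chromium is a group-6 element; Cr(II) is therefore d⁴. Fluoride is a weak-field ligand for a first-row metal, so the complex is high-spin. The t₂g³e_g¹ (high-spin) configuration has an unevenly filled e_g set; the Jahn–Teller theorem predicts a tetragonal distortion (typically axial elongation) to lift the degeneracy.
[Cr(CN)2(phen)2]^+: Summing ligand charges against the +1 overall charge gives an oxidation state of +3 for chromium. Chromium is a group-6 element; Cr(III) is therefore d³. The d³ configuration leaves the e_g set evenly filled (or empty) — no strong Jahn–Teller driving force.

[CrF6]^4-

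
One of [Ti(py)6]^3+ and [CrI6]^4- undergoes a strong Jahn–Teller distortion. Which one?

[Ti(py)6]^3+: Ligand charges: pyridine is neutral. With an overall charge of +3 the titanium centre must be in the +3 oxidation state. Group 4 minus oxidation state 3 gives a d¹ configuration. The d¹ configuration leaves the e_g set evenly filled (or empty) — no strong Jahn–Teller driving force.
[CrI6]^4-: Summing ligand charges against the −4 overall charge gives an oxidation state of +2 for chromium. Chromium is a group-6 element; Cr(II) is therefore d⁴. Iodide is a weak-field ligand for a first-row metal, so the complex is high-spin. The t₂g³e_g¹ (high-spin) configuration has an unevenly filled e_g set; the Jahn–Teller theorem predicts a tetragonal distortion (typically axial elongation) to lift the degeneracy.

[CrI6]^4-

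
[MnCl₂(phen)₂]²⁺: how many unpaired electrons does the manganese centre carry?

Each chloride is −1; 1,10-phenanthroline is neutral; balancing the +2 overall charge requires Mn(IV).
Mn sits in group 7, so the d-electron count is 7 − 4 = 3.
Counting donor atoms: 2×chloride (monodentate) → 2 donors; 2×1,10-phenanthroline (bidentate) → 4 donors. Coordination number = 6.
In an octahedral field the d³ configuration is t₂g³e_g⁰ (only one arrangement possible), giving 3 unpaired electrons.

3 unpaired electrons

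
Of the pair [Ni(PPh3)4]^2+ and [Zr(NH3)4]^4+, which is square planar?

For [Ni(PPh3)4]^2+: Ligand charges: triphenylphosphine is neutral. With an overall charge of +2 the nickel centre must be in the +2 oxidation state. Group 10 minus oxidation state 2 gives a d⁸ configuration. Triphenylphosphine is a strong-field ligand (high in the spectrochemical series). A 3d d⁸ ion with strong-field ligands gains enough CFSE to favour square planar over tetrahedral. → square planar.
For [Zr(NH3)4]^4+: Summing ligand charges against the +4 overall charge gives an oxidation state of +4 for zirconium. Group 4 minus oxidation state 4 gives a d⁰ configuration. A d⁰ ion has no crystal-field stabilisation preference between square planar and tetrahedral, so four ligands adopt the sterically favoured tetrahedral geometry. → tetrahedral.

[Ni(PPh3)4]^2+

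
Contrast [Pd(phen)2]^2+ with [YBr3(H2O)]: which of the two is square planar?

[Pd(phen)2]^2+

For [Pd(phen)2]^2+: 1,10-phenanthroline is neutral; balancing the +2 overall charge requires Pd(II). Pd sits in group 10, so the d-electron count is 10 − 2 = 8. A 4d d⁸ ion has a large crystal-field splitting; square planar leaves the high-energy d_{x²−y²} orbital empty and maximises CFSE. → square planar.
For [YBr3(H2O)]: Ligand charges: each bromide is −1; water is neutral. With an overall charge of 0 the yttrium centre must be in the +3 oxidation state. Yttrium is a group-3 element; Y(III) is therefore d⁰. A d⁰ ion has no crystal-field stabilisation preference between square planar and tetrahedral, so four ligands adopt the sterically favoured tetrahedral geometry. → tetrahedral.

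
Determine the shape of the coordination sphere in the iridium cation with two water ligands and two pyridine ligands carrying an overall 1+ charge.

Summing ligand charges against the +1 overall charge gives an oxidation state of +1 for iridium.
Ir sits in group 9, so the d-electron count is 9 − 1 = 8.
With 4 monodentate ligands the coordination number is 4.
A 5d d⁸ ion has a large crystal-field splitting; square planar leaves the high-energy d_{x²−y²} orbital empty and maximises CFSE.

square planar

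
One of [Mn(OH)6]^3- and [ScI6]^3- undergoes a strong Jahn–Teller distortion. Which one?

[Mn(OH)6]^3-: Each hydroxide is −1; balancing the −3 overall charge requires Mn(III). Mn sits in group 7, so the d-electron count is 7 − 3 = 4. Hydroxide is a weak-field ligand for a first-row metal, so the complex is high-spin. The t₂g³e_g¹ (high-spin) configuration has an unevenly filled e_g set; the Jahn–Teller theorem predicts a tetragonal distortion (typically axial elongation) to lift the degeneracy.
[ScI6]^3-: Each iodide is −1; balancing the −3 overall charge requires Sc(III). Sc sits in group 3, so the d-electron count is 3 − 3 = 0. The d⁰ configuration leaves the e_g set evenly filled (or empty) — no strong Jahn–Teller driving force.

[Mn(OH)6]^3-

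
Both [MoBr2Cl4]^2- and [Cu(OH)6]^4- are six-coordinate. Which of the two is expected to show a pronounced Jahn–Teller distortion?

[Cu(OH)6]^4-

[MoBr2Cl4]^2-: Summing ligand charges against the −2 overall charge gives an oxidation state of +4 for molybdenum. Mo sits in group 6, so the d-electron count is 6 − 4 = 2. The d² configuration leaves the e_g set evenly filled (or empty) — no strong Jahn–Teller driving force.
[Cu(OH)6]^4-: Each hydroxide is −1; balancing the −4 overall charge requires Cu(II). Group 11 minus oxidation state 2 gives a d⁹ configuration. The t₂g⁶e_g³ configuration has an unevenly filled e_g set; the Jahn–Teller theorem predicts a tetragonal distortion (typically axial elongation) to lift the degeneracy.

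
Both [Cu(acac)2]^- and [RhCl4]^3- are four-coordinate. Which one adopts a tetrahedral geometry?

For [Cu(acac)2]^-: Ligand charges: each acetylacetonate is −1. With an overall charge of −1 the copper centre must be in the +1 oxidation state. Group 11 minus oxidation state 1 gives a d¹⁰ configuration. A d¹⁰ ion has no crystal-field stabilisation preference between square planar and tetrahedral, so four ligands adopt the sterically favoured tetrahedral geometry. → tetrahedral.
For [RhCl4]^3-: Summing ligand charges against the −3 overall charge gives an oxidation state of +1 for rhodium. Rhodium is a group-9 element; Rh(I) is therefore d⁸. A 4d d⁸ ion has a large crystal-field splitting; square planar leaves the high-energy d_{x²−y²} orbital empty and maximises CFSE. → square planar.

[Cu(acac)2]^-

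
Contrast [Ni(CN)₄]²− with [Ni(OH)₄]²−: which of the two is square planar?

[Ni(CN)₄]²−

For [Ni(CN)₄]²−: Each cyanide is −1; balancing the −2 overall charge requires Ni(II). Group 10 minus oxidation state 2 gives a d⁸ configuration. Cyanide is a strong-field ligand (high in the spectrochemical series). A 3d d⁸ ion with strong-field ligands gains enough CFSE to favour square planar over tetrahedral. → square planar.
For [Ni(OH)₄]²−: Each hydroxide is −1; balancing the −2 overall charge requires Ni(II). Group 10 minus oxidation state 2 gives a d⁸ configuration. Hydroxide is a weak-field ligand. With weak-field ligands the CFSE gain from square planar is small, so a 3d d⁸ ion takes the sterically preferred tetrahedral geometry. → tetrahedral.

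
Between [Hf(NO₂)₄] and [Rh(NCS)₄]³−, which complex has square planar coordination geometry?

For [Hf(NO₂)₄]: Ligand charges: each nitro (N-bound nitrite) is −1. With an overall charge of 0 the hafnium centre must be in the +4 oxidation state. Hf sits in group 4, so the d-electron count is 4 − 4 = 0. A d⁰ ion has no crystal-field stabilisation preference between square planar and tetrahedral, so four ligands adopt the sterically favoured tetrahedral geometry. → tetrahedral.
For [Rh(NCS)₄]³−: Each isothiocyanate is −1; balancing the −3 overall charge requires Rh(I). Rhodium is a group-9 element; Rh(I) is therefore d⁸. A 4d d⁸ ion has a large crystal-field splitting; square planar leaves the high-energy d_{x²−y²} orbital empty and maximises CFSE. → square planar.

[Rh(NCS)₄]³−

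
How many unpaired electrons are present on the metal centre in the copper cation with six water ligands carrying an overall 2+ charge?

1 unpaired electron

Water is neutral; balancing the +2 overall charge requires Cu(II).
Group 11 minus oxidation state 2 gives a d⁹ configuration.
In an octahedral field the d⁹ configuration is t₂g⁶e_g³ (only one arrangement possible), giving 1 unpaired electron.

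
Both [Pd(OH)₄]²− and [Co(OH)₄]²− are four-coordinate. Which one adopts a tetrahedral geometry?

[Co(OH)₄]²−

For [Pd(OH)₄]²−: Summing ligand charges against the −2 overall charge gives an oxidation state of +2 for palladium. Group 10 minus oxidation state 2 gives a d⁸ configuration. A 4d d⁸ ion has a large crystal-field splitting; square planar leaves the high-energy d_{x²−y²} orbital empty and maximises CFSE. → square planar.
For [Co(OH)₄]²−: Each hydroxide is −1; balancing the −2 overall charge requires Co(II). Cobalt is a group-9 element; Co(II) is therefore d⁷. For a high-spin 3d d⁷ ion with weak-field ligands the small Δₜ gives little square-planar CFSE advantage, so four ligands adopt the sterically favoured tetrahedral geometry. → tetrahedral.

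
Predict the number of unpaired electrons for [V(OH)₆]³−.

Summing ligand charges against the −3 overall charge gives an oxidation state of +3 for vanadium.
V sits in group 5, so the d-electron count is 5 − 3 = 2.
In an octahedral field the d² configuration is t₂g²e_g⁰ (only one arrangement possible), giving 2 unpaired electrons.

2 unpaired electrons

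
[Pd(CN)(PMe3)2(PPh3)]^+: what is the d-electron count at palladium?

d8

Summing ligand charges against the +1 overall charge gives an oxidation state of +2 for palladium.
Group 10 minus oxidation state 2 gives a d⁸ configuration.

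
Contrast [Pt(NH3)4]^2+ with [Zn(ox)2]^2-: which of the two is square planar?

For [Pt(NH3)4]^2+: Ammonia is neutral; balancing the +2 overall charge requires Pt(II). Group 10 minus oxidation state 2 gives a d⁸ configuration. A 5d d⁸ ion has a large crystal-field splitting; square planar leaves the high-energy d_{x²−y²} orbital empty and maximises CFSE. → square planar.
For [Zn(ox)2]^2-: Each oxalate is −2; balancing the −2 overall charge requires Zn(II). Zn sits in group 12, so the d-electron count is 12 − 2 = 10. A d¹⁰ ion has no crystal-field stabilisation preference between square planar and tetrahedral, so four ligands adopt the sterically favoured tetrahedral geometry. → tetrahedral.

[Pt(NH3)4]^2+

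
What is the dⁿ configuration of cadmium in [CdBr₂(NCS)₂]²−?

Ligand charges: each bromide is −1; each isothiocyanate is −1. With an overall charge of −2 the cadmium centre must be in the +2 oxidation state.
Cadmium is a group-12 element; Cd(II) is therefore d¹⁰.

d¹⁰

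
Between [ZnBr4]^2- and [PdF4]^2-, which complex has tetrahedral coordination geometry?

For [ZnBr4]^2-: Ligand charges: each bromide is −1. With an overall charge of −2 the zinc centre must be in the +2 oxidation state. Zn sits in group 12, so the d-electron count is 12 − 2 = 10. A d¹⁰ ion has no crystal-field stabilisation preference between square planar and tetrahedral, so four ligands adopt the sterically favoured tetrahedral geometry. → tetrahedral.
For [PdF4]^2-: Each fluoride is −1; balancing the −2 overall charge requires Pd(II). Group 10 minus oxidation state 2 gives a d⁸ configuration. A 4d d⁸ ion has a large crystal-field splitting; square planar leaves the high-energy d_{x²−y²} orbital empty and maximises CFSE. → square planar.

[ZnBr4]^2-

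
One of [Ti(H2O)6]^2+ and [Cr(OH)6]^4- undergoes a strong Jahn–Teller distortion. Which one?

[Ti(H2O)6]^2+: Water is neutral; balancing the +2 overall charge requires Ti(II). Group 4 minus oxidation state 2 gives a d² configuration. The d² configuration leaves the e_g set evenly filled (or empty) — no strong Jahn–Teller driving force.
[Cr(OH)6]^4-: Ligand charges: each hydroxide is −1. With an overall charge of −4 the chromium centre must be in the +2 oxidation state. Cr sits in group 6, so the d-electron count is 6 − 2 = 4. Hydroxide is a weak-field ligand for a first-row metal, so the complex is high-spin. The t₂g³e_g¹ (high-spin) configuration has an unevenly filled e_g set; the Jahn–Teller theorem predicts a tetragonal distortion (typically axial elongation) to lift the degeneracy.

[Cr(OH)6]^4-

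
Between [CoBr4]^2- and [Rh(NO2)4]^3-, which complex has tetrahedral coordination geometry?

[CoBr4]^2-

For [CoBr4]^2-: Summing ligand charges against the −2 overall charge gives an oxidation state of +2 for cobalt. Co sits in group 9, so the d-electron count is 9 − 2 = 7. For a high-spin 3d d⁷ ion with weak-field ligands the small Δₜ gives little square-planar CFSE advantage, so four ligands adopt the sterically favoured tetrahedral geometry. → tetrahedral.
For [Rh(NO2)4]^3-: Each nitro (N-bound nitrite) is −1; balancing the −3 overall charge requires Rh(I). Group 9 minus oxidation state 1 gives a d⁸ configuration. A 4d d⁸ ion has a large crystal-field splitting; square planar leaves the high-energy d_{x²−y²} orbital empty and maximises CFSE. → square planar.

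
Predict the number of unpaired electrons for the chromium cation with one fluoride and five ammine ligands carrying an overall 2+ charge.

3

Summing ligand charges against the +2 overall charge gives an oxidation state of +3 for chromium.
Chromium is a group-6 element; Cr(III) is therefore d³.
In an octahedral field the d³ configuration is t₂g³e_g⁰ (only one arrangement possible), giving 3 unpaired electrons.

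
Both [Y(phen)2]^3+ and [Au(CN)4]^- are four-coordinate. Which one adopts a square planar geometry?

[Au(CN)4]^-

For [Y(phen)2]^3+: Summing ligand charges against the +3 overall charge gives an oxidation state of +3 for yttrium. Y sits in group 3, so the d-electron count is 3 − 3 = 0. A d⁰ ion has no crystal-field stabilisation preference between square planar and tetrahedral, so four ligands adopt the sterically favoured tetrahedral geometry. → tetrahedral.
For [Au(CN)4]^-: Summing ligand charges against the −1 overall charge gives an oxidation state of +3 for gold. Au sits in group 11, so the d-electron count is 11 − 3 = 8. A 5d d⁸ ion has a large crystal-field splitting; square planar leaves the high-energy d_{x²−y²} orbital empty and maximises CFSE. → square planar.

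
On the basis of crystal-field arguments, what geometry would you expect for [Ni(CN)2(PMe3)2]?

square planar

Ligand charges: each cyanide is −1; trimethylphosphine is neutral. With an overall charge of 0 the nickel centre must be in the +2 oxidation state.
Nickel is a group-10 element; Ni(II) is therefore d⁸.
With 4 monodentate ligands the coordination number is 4.
Cyanide and trimethylphosphine are strong-field ligands (high in the spectrochemical series).
A 3d d⁸ ion with strong-field ligands gains enough CFSE to favour square planar over tetrahedral.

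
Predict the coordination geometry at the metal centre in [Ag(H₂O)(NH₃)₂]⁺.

Water is neutral; ammonia is neutral; balancing the +1 overall charge requires Ag(I).
Ag sits in group 11, so the d-electron count is 11 − 1 = 10.
Coordination number: 3.
Three ligands around a d¹⁰ centre minimise repulsion in a trigonal-planar arrangement.

trigonal planar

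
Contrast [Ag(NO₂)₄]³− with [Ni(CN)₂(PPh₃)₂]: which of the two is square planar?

[Ni(CN)₂(PPh₃)₂]

For [Ag(NO₂)₄]³−: Summing ligand charges against the −3 overall charge gives an oxidation state of +1 for silver. Group 11 minus oxidation state 1 gives a d¹⁰ configuration. A d¹⁰ ion has no crystal-field stabilisation preference between square planar and tetrahedral, so four ligands adopt the sterically favoured tetrahedral geometry. → tetrahedral.
For [Ni(CN)₂(PPh₃)₂]: Each cyanide is −1; triphenylphosphine is neutral; balancing the 0 overall charge requires Ni(II). Ni sits in group 10, so the d-electron count is 10 − 2 = 8. Cyanide and triphenylphosphine are strong-field ligands (high in the spectrochemical series). A 3d d⁸ ion with strong-field ligands gains enough CFSE to favour square planar over tetrahedral. → square planar.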